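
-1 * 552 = -552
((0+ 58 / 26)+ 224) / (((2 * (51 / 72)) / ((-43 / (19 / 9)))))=-803412 / 247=-3252.68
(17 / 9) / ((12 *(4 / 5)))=85 / 432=0.20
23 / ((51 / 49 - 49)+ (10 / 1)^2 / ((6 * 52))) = -87906 / 182075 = -0.48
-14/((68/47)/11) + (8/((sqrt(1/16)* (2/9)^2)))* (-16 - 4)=-444259/34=-13066.44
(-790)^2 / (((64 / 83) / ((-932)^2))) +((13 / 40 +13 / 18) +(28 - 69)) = 253096783788617 / 360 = 703046621635.05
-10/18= -0.56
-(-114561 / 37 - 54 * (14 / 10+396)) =4542831 / 185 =24555.84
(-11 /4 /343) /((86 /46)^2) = -5819 /2536828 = -0.00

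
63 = 63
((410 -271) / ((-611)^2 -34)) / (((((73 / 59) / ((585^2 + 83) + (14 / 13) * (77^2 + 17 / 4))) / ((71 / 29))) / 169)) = 68626347681697 / 1580497158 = 43420.73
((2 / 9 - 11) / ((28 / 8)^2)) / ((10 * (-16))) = 97 / 17640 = 0.01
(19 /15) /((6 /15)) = 19 /6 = 3.17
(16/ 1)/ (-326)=-8/ 163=-0.05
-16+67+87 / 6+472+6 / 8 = 2153 / 4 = 538.25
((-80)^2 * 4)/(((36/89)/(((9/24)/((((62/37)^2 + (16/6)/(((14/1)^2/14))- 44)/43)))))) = -7334828200/294689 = -24890.06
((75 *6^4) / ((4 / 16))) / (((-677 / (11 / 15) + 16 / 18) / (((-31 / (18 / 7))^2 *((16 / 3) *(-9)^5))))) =1761761777529600 / 91307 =19294925663.20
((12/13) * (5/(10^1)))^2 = 36/169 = 0.21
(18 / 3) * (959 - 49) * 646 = 3527160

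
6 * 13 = 78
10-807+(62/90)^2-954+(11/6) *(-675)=-12101503/4050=-2988.03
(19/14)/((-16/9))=-171/224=-0.76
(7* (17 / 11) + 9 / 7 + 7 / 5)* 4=20796 / 385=54.02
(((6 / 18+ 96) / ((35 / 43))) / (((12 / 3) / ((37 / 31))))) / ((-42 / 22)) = -18.50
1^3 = 1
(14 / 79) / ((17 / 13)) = 182 / 1343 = 0.14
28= 28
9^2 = 81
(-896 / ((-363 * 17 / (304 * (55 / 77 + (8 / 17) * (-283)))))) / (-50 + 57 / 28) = 1561305088 / 12808191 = 121.90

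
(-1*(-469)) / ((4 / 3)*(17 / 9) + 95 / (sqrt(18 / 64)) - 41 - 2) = 13840659 / 22198151 + 43307460*sqrt(2) / 22198151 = 3.38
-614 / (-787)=614 / 787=0.78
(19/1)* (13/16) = 247/16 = 15.44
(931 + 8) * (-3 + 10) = 6573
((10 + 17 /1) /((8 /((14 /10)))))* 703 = 132867 /40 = 3321.68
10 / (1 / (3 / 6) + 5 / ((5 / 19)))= 0.48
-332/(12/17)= -1411/3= -470.33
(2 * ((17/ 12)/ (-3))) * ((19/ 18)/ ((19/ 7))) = -119/ 324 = -0.37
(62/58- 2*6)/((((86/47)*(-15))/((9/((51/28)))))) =208586/105995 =1.97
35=35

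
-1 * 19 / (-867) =19 / 867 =0.02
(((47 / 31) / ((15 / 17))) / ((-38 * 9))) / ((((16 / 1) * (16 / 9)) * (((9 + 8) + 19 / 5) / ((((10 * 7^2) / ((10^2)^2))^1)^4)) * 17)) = -270945647 / 94089216000000000000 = -0.00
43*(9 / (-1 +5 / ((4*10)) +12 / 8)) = 619.20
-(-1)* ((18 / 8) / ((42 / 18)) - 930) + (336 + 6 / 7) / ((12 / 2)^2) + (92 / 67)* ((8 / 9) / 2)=-15517549 / 16884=-919.07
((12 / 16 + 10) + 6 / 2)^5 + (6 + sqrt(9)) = 503293591 / 1024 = 491497.65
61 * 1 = 61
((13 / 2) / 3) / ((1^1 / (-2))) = -13 / 3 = -4.33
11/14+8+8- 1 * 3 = 193/14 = 13.79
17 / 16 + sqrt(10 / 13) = sqrt(130) / 13 + 17 / 16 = 1.94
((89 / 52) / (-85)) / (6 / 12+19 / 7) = -0.01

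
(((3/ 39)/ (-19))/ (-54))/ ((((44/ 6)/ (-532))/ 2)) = -0.01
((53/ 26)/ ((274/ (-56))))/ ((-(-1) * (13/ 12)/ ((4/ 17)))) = -35616/ 393601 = -0.09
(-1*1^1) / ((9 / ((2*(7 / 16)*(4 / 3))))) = -7 / 54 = -0.13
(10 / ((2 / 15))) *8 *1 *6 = 3600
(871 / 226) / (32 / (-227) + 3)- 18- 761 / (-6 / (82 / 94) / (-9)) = -3489678358 / 3446839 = -1012.43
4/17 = 0.24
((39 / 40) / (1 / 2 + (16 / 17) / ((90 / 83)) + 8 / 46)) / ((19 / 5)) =686205 / 4123684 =0.17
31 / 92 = 0.34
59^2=3481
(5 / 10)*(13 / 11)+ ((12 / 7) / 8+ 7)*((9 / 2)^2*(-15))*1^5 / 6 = -449227 / 1232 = -364.63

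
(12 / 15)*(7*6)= 33.60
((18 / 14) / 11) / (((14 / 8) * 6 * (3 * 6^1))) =1 / 1617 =0.00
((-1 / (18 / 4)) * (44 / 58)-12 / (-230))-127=-3815399 / 30015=-127.12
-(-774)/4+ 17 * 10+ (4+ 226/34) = 12721/34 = 374.15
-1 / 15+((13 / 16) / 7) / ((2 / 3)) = 0.11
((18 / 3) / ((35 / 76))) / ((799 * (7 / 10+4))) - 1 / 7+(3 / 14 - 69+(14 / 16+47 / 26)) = -1810973683 / 27338584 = -66.24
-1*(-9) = 9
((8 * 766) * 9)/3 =18384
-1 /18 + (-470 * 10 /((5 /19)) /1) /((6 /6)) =-321481 /18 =-17860.06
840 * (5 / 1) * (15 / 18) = 3500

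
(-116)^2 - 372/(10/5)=13270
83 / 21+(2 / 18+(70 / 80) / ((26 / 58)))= 39413 / 6552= 6.02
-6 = -6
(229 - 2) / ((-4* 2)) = -227 / 8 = -28.38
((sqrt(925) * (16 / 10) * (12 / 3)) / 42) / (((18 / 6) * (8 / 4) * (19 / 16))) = 128 * sqrt(37) / 1197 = 0.65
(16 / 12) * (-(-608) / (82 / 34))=336.13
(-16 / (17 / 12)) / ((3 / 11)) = -704 / 17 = -41.41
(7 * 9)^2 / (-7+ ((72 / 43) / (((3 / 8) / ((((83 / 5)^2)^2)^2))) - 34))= 9523828125 / 61777158268860571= 0.00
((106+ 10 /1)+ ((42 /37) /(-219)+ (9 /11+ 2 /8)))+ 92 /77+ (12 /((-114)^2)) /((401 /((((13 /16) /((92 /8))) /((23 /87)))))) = 15067540043034923 /127412648359304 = 118.26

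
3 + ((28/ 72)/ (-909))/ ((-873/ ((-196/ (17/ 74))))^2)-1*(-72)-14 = 109915679404465/ 1801908453861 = 61.00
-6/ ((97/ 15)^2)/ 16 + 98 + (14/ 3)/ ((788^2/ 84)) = 286256290793/ 2921231048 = 97.99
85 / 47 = 1.81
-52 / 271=-0.19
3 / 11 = 0.27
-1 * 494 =-494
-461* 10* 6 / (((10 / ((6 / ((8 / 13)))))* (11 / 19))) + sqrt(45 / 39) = -1024803 / 22 + sqrt(195) / 13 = -46580.88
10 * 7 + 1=71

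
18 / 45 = 0.40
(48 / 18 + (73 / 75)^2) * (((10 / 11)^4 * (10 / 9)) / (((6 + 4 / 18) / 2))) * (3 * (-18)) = -47.61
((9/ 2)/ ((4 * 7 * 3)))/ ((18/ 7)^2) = 7/ 864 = 0.01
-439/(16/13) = -5707/16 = -356.69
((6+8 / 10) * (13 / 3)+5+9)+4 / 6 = 662 / 15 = 44.13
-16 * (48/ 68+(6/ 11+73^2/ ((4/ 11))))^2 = -120180550110721/ 34969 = -3436774002.99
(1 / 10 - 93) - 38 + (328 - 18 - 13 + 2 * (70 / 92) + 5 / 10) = 168.12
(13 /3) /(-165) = -13 /495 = -0.03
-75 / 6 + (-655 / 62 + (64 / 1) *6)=11189 / 31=360.94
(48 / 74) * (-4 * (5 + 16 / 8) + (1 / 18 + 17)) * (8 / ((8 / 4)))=-3152 / 111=-28.40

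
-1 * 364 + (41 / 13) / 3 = -14155 / 39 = -362.95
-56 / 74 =-28 / 37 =-0.76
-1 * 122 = -122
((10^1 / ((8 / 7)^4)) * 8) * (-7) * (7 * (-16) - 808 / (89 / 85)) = 826148085 / 2848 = 290080.09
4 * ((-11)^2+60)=724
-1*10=-10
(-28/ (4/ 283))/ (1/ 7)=-13867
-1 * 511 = -511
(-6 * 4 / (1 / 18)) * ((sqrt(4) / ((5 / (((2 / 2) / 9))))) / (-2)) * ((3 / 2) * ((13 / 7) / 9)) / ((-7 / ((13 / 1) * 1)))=-1352 / 245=-5.52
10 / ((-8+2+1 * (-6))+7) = -2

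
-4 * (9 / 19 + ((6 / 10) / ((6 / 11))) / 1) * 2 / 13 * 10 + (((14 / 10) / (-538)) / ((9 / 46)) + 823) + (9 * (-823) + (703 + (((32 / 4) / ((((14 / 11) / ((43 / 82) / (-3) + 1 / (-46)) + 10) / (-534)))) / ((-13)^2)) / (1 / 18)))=-2521654122649022 / 418892883435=-6019.81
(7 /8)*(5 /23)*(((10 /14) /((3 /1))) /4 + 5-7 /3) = 0.52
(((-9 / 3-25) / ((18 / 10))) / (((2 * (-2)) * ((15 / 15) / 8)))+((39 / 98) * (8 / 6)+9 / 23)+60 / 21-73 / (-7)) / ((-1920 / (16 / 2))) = -114917 / 608580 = -0.19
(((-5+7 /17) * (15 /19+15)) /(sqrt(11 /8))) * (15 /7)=-132.39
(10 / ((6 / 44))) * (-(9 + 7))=-3520 / 3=-1173.33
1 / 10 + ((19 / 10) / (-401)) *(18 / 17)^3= 371861 / 3940226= 0.09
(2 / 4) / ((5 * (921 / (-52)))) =-26 / 4605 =-0.01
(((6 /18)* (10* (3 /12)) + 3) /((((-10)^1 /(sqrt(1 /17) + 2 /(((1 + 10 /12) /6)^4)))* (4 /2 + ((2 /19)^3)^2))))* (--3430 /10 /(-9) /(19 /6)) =19533945011* sqrt(17) /143960493780 + 607583825622144 /1147998687055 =529.81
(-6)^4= 1296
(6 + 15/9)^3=12167/27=450.63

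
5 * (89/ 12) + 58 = 1141/ 12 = 95.08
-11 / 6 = -1.83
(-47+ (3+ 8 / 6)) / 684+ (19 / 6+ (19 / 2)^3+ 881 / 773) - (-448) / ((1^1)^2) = 4154624851 / 3172392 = 1309.62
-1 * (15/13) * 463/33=-2315/143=-16.19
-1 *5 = -5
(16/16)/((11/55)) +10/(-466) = 1160/233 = 4.98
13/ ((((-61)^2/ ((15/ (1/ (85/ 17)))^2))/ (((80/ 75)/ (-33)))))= -26000/ 40931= -0.64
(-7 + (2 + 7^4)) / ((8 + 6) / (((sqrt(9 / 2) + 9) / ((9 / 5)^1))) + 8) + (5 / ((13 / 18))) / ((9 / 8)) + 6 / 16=62895 * sqrt(2) / 6361 + 149468799 / 661544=239.92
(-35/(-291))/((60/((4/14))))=1/1746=0.00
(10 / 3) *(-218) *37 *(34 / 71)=-12875.31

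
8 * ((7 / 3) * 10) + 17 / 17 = 187.67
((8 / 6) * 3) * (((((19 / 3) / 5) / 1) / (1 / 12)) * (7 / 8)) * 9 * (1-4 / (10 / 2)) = 2394 / 25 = 95.76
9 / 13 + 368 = 4793 / 13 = 368.69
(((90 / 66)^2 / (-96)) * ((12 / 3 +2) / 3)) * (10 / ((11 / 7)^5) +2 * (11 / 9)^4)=-36366266575 / 170473771908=-0.21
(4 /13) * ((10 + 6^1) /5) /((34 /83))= 2656 /1105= 2.40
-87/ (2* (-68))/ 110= 87/ 14960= 0.01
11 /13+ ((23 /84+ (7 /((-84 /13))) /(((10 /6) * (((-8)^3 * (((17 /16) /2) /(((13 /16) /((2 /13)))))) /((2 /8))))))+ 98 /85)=2.28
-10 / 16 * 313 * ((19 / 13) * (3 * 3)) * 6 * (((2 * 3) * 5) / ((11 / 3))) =-36128025 / 286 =-126321.77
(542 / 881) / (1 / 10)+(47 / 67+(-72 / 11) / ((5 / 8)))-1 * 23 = -86418622 / 3246485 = -26.62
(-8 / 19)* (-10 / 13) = 80 / 247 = 0.32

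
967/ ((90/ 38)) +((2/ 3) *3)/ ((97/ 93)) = 1790551/ 4365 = 410.21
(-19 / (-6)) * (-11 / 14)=-209 / 84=-2.49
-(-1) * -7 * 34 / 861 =-34 / 123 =-0.28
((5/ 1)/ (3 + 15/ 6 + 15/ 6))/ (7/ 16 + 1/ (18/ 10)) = 90/ 143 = 0.63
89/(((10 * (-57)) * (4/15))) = -89/152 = -0.59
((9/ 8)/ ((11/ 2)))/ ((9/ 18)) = 9/ 22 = 0.41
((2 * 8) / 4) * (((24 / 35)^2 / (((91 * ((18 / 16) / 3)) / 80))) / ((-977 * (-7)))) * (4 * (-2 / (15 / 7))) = -262144 / 108911075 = -0.00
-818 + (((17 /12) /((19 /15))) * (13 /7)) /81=-35248151 /43092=-817.97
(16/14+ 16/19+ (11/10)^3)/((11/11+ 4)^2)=441023/3325000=0.13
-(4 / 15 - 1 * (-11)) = -169 / 15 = -11.27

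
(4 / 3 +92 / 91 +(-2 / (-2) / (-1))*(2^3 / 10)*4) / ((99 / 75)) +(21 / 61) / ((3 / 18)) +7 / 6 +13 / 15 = 18963103 / 5495490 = 3.45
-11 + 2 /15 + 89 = 1172 /15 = 78.13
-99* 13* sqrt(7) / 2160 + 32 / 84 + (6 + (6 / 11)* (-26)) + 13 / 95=-168187 / 21945 - 143* sqrt(7) / 240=-9.24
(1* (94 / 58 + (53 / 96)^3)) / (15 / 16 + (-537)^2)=0.00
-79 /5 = -15.80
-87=-87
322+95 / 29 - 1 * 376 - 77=-3704 / 29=-127.72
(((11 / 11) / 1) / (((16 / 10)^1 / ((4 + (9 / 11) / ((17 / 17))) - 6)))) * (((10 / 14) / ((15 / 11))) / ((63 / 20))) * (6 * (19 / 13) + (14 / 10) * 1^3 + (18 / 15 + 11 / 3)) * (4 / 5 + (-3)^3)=192046 / 3969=48.39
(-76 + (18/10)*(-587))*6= -33978/5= -6795.60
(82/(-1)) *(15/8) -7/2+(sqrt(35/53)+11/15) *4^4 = 1829/60+256 *sqrt(1855)/53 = 238.52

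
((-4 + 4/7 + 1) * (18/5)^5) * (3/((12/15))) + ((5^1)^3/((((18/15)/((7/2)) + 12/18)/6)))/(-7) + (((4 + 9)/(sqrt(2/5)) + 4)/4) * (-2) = -1301948701/231875 - 13 * sqrt(10)/4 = -5625.15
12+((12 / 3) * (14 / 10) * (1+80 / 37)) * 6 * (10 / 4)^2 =25014 / 37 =676.05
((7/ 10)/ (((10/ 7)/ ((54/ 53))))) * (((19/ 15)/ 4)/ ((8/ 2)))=8379/ 212000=0.04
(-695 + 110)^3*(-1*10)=2002016250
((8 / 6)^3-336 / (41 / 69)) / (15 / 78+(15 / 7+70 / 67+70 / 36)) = -3800528368 / 35936295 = -105.76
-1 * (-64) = 64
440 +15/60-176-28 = 945/4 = 236.25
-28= -28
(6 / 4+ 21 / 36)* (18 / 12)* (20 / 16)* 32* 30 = 3750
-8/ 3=-2.67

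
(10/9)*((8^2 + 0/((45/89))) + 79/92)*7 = 23205/46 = 504.46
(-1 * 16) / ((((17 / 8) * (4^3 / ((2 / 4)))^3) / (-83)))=83 / 278528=0.00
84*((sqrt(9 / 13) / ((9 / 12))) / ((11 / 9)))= 76.25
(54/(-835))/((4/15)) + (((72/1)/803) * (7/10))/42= -323211/1341010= -0.24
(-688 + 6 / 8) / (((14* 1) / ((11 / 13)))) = -41.54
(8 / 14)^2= 16 / 49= 0.33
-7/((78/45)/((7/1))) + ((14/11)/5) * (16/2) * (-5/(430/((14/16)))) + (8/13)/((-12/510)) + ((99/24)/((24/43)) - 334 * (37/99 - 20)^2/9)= -226298168524157/15778825920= -14341.89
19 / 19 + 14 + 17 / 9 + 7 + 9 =296 / 9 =32.89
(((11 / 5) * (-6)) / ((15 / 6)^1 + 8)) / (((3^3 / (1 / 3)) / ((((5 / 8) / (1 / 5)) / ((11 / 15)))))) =-25 / 378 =-0.07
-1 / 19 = -0.05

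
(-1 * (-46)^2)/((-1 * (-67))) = -2116/67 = -31.58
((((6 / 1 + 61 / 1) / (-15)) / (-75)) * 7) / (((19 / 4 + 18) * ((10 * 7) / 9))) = 134 / 56875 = 0.00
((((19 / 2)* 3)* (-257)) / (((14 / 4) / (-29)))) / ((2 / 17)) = 7221957 / 14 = 515854.07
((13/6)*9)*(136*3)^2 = 3246048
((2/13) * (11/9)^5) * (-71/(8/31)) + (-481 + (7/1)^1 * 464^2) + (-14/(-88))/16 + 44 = 1506519.57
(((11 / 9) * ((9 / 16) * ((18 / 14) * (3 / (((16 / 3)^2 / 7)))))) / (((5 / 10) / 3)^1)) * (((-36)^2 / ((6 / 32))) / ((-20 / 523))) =-113236299 / 160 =-707726.87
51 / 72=17 / 24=0.71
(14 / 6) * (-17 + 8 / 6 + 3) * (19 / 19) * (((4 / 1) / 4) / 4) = -133 / 18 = -7.39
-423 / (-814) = 423 / 814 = 0.52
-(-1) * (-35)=-35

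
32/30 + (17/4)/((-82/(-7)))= 1.43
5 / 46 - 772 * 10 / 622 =-176005 / 14306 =-12.30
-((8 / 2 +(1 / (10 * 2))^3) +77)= -648001 / 8000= -81.00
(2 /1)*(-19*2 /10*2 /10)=-38 /25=-1.52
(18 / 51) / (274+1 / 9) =54 / 41939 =0.00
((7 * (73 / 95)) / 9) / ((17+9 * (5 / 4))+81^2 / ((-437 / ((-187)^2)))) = -47012 / 41295467475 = -0.00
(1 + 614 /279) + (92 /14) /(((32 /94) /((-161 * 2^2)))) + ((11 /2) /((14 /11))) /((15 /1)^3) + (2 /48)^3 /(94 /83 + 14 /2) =-125828463650489 /10124352000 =-12428.30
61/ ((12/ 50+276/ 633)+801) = 321775/ 4228841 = 0.08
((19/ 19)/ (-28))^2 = 0.00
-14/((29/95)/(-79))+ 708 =125602/29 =4331.10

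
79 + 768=847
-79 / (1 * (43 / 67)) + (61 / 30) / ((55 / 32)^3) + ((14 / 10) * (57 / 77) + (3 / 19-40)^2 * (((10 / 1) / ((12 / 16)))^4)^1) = 52475574218616223304 / 1045968845625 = 50169347.24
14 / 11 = 1.27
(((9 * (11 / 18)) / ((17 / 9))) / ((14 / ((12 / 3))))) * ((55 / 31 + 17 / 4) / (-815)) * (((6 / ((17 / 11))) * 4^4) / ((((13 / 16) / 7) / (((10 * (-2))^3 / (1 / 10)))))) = 79968632832000 / 18984121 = 4212395.87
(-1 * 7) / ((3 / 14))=-98 / 3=-32.67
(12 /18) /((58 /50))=50 /87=0.57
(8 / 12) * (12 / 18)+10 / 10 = 13 / 9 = 1.44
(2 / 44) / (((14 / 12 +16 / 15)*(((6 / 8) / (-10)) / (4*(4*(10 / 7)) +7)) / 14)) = -7600 / 67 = -113.43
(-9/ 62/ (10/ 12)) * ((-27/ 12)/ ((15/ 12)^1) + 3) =-162/ 775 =-0.21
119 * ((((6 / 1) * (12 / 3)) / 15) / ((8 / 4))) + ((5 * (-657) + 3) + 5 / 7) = -111513 / 35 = -3186.09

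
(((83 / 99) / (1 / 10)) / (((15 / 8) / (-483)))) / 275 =-213808 / 27225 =-7.85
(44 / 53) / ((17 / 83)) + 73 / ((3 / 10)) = 668686 / 2703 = 247.39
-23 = -23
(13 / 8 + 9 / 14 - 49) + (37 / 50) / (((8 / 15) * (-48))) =-418979 / 8960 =-46.76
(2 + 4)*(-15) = -90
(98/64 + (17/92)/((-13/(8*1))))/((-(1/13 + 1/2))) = -2.46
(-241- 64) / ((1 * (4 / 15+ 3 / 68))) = -311100 / 317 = -981.39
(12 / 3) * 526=2104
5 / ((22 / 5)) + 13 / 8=243 / 88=2.76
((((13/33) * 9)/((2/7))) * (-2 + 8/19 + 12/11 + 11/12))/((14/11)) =13975/3344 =4.18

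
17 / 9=1.89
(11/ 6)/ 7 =11/ 42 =0.26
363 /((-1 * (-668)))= 363 /668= 0.54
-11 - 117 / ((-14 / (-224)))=-1883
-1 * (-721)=721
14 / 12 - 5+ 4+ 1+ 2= 19 / 6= 3.17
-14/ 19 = -0.74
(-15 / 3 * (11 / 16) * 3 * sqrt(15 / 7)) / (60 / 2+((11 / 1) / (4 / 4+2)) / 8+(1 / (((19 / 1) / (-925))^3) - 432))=0.00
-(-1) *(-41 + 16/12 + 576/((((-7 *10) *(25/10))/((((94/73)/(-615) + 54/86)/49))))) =-93904894889/2364844125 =-39.71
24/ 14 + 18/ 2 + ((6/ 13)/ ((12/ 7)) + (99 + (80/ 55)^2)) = 2468649/ 22022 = 112.10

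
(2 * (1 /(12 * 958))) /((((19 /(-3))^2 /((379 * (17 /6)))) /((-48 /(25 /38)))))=-77316 /227525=-0.34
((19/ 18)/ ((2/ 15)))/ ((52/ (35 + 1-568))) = -12635/ 156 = -80.99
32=32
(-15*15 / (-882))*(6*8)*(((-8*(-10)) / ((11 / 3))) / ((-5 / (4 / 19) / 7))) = -115200 / 1463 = -78.74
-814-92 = -906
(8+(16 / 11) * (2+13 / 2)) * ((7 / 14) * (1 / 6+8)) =2744 / 33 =83.15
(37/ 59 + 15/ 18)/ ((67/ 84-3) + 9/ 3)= 7238/ 3953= 1.83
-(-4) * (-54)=-216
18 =18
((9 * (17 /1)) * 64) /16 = 612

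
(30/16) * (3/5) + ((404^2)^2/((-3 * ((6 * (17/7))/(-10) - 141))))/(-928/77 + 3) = -287173360515913/41702904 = -6886171.78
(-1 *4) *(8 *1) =-32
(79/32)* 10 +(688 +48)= 12171/16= 760.69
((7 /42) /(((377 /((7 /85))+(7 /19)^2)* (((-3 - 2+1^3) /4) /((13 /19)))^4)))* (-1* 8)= -199927 /3132195201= -0.00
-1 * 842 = -842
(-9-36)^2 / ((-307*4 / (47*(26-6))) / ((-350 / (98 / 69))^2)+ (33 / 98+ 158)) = 138770503593750 / 10850600210161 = 12.79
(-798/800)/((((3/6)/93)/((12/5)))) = -111321/250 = -445.28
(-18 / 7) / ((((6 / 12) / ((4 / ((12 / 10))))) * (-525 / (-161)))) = -184 / 35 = -5.26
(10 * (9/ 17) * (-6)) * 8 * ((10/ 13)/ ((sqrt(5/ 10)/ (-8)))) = 345600 * sqrt(2)/ 221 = 2211.55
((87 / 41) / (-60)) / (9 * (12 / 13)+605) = -377 / 6537860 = -0.00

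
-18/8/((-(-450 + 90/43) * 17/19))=-817/145520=-0.01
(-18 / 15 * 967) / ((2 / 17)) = -49317 / 5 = -9863.40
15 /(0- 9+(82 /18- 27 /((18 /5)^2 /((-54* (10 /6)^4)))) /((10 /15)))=180 /15599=0.01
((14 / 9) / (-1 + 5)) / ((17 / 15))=35 / 102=0.34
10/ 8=5/ 4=1.25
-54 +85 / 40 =-415 / 8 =-51.88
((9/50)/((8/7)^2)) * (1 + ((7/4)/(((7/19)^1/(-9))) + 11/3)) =-67179/12800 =-5.25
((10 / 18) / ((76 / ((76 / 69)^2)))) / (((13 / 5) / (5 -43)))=-72200 / 557037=-0.13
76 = 76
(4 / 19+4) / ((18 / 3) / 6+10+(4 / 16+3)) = 320 / 1083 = 0.30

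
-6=-6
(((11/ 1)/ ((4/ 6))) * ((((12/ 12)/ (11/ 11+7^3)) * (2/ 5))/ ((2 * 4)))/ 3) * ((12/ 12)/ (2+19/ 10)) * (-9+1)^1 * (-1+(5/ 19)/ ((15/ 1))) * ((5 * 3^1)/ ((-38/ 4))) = -1540/ 605397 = -0.00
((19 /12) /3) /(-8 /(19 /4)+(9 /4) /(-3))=-361 /1665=-0.22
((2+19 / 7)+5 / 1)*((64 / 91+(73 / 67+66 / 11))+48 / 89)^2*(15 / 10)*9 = 18766005001963542 / 2061154008823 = 9104.61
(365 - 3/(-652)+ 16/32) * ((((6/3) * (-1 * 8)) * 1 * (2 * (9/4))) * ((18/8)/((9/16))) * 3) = -51474744/163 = -315795.98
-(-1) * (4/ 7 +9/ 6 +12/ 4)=71/ 14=5.07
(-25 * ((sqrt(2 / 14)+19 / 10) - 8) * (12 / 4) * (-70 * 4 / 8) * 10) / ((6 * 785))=-10675 / 314+125 * sqrt(7) / 157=-31.89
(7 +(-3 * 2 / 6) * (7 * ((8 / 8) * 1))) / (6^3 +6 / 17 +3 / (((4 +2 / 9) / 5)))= 0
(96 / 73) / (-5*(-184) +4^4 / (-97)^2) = 0.00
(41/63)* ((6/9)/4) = 41/378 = 0.11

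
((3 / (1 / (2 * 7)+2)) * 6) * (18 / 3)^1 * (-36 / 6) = -9072 / 29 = -312.83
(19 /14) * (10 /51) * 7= 95 /51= 1.86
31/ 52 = 0.60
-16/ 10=-8/ 5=-1.60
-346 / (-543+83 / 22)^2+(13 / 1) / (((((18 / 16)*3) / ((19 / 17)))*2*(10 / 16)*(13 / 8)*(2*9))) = 338798261288 / 2906794033695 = 0.12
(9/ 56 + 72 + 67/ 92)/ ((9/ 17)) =1595977/ 11592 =137.68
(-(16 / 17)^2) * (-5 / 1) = 1280 / 289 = 4.43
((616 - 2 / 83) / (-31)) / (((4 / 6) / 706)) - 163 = -21205.53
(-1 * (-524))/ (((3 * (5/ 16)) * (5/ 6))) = 16768/ 25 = 670.72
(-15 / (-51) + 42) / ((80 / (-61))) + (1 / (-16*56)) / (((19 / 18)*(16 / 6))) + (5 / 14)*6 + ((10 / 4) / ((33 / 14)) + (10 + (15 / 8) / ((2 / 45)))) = 4420203433 / 191009280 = 23.14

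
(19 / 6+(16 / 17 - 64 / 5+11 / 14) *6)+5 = -58.27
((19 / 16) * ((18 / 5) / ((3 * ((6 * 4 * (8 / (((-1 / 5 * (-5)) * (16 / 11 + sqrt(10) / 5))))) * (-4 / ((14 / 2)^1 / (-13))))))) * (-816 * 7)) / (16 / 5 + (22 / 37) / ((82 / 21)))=-72028677 / 29088488 - 72028677 * sqrt(10) / 211552640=-3.55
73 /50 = 1.46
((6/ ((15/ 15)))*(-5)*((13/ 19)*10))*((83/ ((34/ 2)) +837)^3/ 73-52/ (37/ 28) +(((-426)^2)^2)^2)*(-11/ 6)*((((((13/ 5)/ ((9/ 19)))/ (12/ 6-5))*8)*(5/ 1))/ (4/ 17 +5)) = -3567518776177172342352027394336000/ 625251789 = -5705731417230974675950951.00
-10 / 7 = -1.43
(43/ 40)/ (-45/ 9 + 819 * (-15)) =-43/ 491600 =-0.00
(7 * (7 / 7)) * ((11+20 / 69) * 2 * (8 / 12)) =21812 / 207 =105.37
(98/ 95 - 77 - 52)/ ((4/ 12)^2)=-109413/ 95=-1151.72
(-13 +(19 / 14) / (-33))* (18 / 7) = -18075 / 539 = -33.53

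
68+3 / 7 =479 / 7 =68.43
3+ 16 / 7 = 37 / 7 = 5.29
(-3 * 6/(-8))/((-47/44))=-99/47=-2.11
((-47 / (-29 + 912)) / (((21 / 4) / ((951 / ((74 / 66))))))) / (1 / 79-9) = 77683386 / 81187435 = 0.96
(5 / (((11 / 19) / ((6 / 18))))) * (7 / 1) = 665 / 33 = 20.15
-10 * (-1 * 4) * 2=80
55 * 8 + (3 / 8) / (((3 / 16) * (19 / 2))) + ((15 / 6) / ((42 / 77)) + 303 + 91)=191245 / 228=838.79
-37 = -37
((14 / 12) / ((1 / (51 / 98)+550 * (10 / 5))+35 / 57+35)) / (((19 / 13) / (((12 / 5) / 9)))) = 1547 / 8267040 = 0.00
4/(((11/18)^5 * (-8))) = -944784/161051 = -5.87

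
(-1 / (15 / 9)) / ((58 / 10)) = -3 / 29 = -0.10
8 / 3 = 2.67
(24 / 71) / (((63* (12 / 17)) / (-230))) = -7820 / 4473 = -1.75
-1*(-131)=131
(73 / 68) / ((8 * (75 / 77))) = 5621 / 40800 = 0.14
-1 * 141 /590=-141 /590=-0.24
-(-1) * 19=19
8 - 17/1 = -9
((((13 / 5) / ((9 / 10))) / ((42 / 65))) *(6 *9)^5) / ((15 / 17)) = 16286186592 / 7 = 2326598084.57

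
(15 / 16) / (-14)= -15 / 224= -0.07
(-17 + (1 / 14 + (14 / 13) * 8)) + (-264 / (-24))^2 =20509 / 182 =112.69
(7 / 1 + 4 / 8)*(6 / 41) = 45 / 41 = 1.10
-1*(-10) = 10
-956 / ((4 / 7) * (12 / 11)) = -18403 / 12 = -1533.58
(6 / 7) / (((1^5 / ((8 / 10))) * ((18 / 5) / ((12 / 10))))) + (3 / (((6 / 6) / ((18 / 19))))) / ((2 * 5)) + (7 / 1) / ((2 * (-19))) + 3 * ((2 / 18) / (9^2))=5659 / 17010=0.33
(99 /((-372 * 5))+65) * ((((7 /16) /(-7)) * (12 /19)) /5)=-120801 /235600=-0.51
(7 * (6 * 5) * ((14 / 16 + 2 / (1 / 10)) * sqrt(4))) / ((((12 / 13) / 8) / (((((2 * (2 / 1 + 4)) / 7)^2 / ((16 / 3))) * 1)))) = 293085 / 7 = 41869.29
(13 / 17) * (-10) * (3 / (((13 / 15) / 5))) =-2250 / 17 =-132.35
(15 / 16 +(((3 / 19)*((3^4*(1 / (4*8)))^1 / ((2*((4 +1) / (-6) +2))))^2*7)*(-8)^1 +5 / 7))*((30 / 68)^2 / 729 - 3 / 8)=10458267779 / 3188118528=3.28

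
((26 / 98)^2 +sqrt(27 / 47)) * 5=845 / 2401 +15 * sqrt(141) / 47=4.14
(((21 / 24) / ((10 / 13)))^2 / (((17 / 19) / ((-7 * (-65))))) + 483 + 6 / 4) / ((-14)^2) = 24860569 / 4264960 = 5.83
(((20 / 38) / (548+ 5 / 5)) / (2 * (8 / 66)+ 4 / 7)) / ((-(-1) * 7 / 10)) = 275 / 163419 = 0.00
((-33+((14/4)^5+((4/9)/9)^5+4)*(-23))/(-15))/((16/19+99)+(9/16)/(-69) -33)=119021495079035425/9776308865643018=12.17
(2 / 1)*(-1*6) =-12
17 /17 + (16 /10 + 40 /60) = 49 /15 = 3.27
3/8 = 0.38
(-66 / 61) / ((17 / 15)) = -990 / 1037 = -0.95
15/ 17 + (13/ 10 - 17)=-2519/ 170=-14.82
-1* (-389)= 389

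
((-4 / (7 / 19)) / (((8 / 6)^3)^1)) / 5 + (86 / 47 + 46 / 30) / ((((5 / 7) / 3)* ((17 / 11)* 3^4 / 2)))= -125109227 / 181213200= -0.69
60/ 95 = 12/ 19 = 0.63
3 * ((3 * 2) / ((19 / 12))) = 216 / 19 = 11.37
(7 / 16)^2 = 49 / 256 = 0.19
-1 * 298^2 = -88804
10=10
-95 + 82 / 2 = -54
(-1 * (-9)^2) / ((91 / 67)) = -5427 / 91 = -59.64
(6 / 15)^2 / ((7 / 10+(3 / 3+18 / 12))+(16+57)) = 4 / 1905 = 0.00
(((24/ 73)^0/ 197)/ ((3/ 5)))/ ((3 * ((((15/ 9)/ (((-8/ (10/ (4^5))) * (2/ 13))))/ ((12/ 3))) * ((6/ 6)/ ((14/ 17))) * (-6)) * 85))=229376/ 166529025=0.00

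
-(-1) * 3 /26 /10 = 3 /260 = 0.01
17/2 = 8.50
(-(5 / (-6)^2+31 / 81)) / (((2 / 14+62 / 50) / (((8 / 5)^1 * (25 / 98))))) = -21125 / 137214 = -0.15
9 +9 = 18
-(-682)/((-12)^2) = 341/72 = 4.74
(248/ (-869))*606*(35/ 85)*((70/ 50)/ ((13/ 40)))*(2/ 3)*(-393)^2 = -6066025249536/ 192049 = -31585820.54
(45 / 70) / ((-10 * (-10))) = 9 / 1400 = 0.01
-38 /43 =-0.88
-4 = -4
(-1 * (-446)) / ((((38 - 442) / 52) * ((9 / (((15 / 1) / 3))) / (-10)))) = 289900 / 909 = 318.92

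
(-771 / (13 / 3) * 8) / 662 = -9252 / 4303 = -2.15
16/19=0.84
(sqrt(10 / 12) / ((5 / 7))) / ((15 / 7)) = 49 * sqrt(30) / 450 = 0.60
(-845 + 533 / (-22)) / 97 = -19123 / 2134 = -8.96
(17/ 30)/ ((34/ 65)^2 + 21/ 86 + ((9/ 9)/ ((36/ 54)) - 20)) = -617695/ 19601502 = -0.03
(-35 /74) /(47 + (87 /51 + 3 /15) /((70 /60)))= -20825 /2141338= -0.01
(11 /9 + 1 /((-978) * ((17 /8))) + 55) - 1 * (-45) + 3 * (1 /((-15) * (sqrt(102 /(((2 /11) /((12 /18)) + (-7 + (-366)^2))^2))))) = 2524369 /24939 - 736721 * sqrt(102) /2805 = -2551.37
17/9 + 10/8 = 113/36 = 3.14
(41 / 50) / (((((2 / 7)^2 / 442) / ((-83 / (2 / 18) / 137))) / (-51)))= 16914648933 / 13700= 1234645.91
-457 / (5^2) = -457 / 25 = -18.28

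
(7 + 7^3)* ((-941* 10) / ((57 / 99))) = -108685500 / 19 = -5720289.47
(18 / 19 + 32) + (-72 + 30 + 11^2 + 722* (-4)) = -52745 / 19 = -2776.05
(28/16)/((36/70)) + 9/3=461/72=6.40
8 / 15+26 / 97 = 1166 / 1455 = 0.80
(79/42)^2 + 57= 106789/1764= 60.54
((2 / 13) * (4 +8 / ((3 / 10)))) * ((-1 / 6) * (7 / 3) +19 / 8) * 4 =1012 / 27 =37.48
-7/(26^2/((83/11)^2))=-48223/81796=-0.59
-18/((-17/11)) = 198/17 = 11.65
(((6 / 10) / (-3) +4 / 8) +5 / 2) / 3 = 14 / 15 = 0.93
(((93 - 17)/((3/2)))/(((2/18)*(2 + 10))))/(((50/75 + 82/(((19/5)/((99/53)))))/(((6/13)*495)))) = 85237515/402298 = 211.88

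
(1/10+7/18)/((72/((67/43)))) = 0.01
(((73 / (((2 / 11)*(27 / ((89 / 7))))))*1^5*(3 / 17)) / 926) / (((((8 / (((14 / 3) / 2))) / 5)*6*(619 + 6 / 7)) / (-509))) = -1273184605 / 177045362496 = -0.01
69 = 69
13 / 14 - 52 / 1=-715 / 14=-51.07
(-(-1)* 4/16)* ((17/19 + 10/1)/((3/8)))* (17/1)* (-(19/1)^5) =-305733066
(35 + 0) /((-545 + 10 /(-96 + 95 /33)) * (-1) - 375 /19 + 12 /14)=2043545 /30724856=0.07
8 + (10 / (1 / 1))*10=108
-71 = -71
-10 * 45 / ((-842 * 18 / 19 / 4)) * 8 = 7600 / 421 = 18.05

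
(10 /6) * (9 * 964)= 14460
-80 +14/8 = -313/4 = -78.25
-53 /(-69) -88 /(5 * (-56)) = 2614 /2415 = 1.08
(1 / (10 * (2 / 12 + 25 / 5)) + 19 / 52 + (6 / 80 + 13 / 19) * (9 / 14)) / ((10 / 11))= 41167621 / 42879200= 0.96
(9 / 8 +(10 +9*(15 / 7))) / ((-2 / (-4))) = 1703 / 28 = 60.82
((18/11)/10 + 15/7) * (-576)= -511488/385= -1328.54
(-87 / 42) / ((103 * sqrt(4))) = -29 / 2884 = -0.01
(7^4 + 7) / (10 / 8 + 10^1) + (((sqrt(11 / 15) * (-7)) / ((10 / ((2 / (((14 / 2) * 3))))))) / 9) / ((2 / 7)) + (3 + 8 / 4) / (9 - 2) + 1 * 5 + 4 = 70484 / 315 - 7 * sqrt(165) / 4050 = 223.74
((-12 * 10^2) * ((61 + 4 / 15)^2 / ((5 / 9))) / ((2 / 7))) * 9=-1276976232 / 5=-255395246.40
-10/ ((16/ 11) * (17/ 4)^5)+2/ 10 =1384657/ 7099285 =0.20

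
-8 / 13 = -0.62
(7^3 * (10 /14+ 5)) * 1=1960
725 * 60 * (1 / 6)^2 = 3625 / 3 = 1208.33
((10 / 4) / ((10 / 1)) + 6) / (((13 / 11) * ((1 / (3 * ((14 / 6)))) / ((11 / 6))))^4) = 12866891832025 / 148060224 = 86903.10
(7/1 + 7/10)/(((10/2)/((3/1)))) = 231/50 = 4.62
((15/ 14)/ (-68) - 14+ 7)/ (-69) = 0.10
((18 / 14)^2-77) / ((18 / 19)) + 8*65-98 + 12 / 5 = 760432 / 2205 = 344.87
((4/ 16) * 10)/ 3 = 5/ 6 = 0.83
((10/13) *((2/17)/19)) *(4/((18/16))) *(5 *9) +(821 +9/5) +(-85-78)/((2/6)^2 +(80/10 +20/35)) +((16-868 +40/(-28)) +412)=363.36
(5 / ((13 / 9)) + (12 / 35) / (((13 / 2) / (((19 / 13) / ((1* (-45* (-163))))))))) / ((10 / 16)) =5.54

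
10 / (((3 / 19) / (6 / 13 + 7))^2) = 33966490 / 1521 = 22331.68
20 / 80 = 1 / 4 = 0.25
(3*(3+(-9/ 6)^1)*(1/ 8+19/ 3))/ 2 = 465/ 32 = 14.53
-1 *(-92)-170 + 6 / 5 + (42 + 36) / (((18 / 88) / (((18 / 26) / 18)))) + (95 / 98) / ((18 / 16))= -135104 / 2205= -61.27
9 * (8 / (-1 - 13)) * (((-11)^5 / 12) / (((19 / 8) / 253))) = 977901672 / 133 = 7352644.15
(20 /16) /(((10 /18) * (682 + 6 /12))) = 3 /910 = 0.00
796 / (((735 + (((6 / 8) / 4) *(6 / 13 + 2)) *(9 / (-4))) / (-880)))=-18212480 / 19083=-954.38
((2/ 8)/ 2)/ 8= 1/ 64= 0.02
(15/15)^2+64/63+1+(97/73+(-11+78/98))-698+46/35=-113085181/160965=-702.55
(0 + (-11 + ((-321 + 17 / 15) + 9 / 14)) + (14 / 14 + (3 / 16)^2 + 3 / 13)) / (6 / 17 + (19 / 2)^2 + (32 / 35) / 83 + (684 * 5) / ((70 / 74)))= -162195921673 / 1827300735936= -0.09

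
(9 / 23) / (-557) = -0.00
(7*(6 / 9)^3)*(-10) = -20.74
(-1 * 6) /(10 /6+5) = -9 /10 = -0.90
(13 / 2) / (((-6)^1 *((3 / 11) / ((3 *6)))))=-143 / 2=-71.50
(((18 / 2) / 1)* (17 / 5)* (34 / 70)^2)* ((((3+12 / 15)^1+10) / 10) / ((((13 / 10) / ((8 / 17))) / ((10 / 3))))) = 957168 / 79625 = 12.02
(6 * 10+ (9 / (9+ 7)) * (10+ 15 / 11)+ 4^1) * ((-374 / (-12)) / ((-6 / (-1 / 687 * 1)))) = 210613 / 395712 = 0.53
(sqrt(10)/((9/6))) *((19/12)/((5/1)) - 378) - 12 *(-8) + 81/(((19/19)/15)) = 1311 - 22661 *sqrt(10)/90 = 514.77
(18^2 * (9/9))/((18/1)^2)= 1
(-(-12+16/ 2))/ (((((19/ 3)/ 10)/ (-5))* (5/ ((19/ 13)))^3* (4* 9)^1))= -722/ 32955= -0.02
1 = 1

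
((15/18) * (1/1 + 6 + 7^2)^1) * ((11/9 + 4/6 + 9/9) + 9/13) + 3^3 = 68137/351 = 194.12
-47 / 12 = -3.92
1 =1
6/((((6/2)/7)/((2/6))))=4.67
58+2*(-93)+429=301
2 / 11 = 0.18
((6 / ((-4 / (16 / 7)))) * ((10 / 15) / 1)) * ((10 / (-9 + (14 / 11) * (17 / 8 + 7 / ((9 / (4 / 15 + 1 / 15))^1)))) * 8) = 1520640 / 49609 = 30.65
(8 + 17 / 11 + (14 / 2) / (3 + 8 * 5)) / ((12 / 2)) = 2296 / 1419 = 1.62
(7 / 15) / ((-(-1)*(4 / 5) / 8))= 4.67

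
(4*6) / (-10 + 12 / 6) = -3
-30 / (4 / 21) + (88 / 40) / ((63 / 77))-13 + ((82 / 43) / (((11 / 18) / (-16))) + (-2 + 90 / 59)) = -548072341 / 2511630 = -218.21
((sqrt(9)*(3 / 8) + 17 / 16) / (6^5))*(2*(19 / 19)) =35 / 62208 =0.00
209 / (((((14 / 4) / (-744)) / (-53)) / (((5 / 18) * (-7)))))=-13735480 / 3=-4578493.33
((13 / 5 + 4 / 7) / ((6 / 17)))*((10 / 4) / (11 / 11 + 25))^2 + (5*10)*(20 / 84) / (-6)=-647695 / 340704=-1.90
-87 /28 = -3.11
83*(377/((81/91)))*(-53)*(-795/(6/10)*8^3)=102381748851200/81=1263972208039.51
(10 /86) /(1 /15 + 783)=0.00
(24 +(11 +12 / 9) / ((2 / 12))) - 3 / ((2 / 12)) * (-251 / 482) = 25877 / 241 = 107.37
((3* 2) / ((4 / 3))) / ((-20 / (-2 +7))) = -9 / 8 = -1.12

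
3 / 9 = 1 / 3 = 0.33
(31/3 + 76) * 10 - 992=-386/3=-128.67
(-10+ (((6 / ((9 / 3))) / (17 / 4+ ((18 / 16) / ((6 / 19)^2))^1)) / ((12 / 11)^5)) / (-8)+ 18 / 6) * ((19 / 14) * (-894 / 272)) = 306800755477 / 9811113984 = 31.27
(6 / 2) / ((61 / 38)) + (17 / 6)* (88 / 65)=67858 / 11895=5.70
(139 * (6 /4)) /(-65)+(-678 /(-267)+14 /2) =73257 /11570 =6.33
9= 9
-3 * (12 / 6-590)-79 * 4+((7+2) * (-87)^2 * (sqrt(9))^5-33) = 16554818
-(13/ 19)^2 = -169/ 361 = -0.47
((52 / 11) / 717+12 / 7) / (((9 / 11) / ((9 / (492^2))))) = 5938 / 75932451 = 0.00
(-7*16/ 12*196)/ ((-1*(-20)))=-1372/ 15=-91.47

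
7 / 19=0.37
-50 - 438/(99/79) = -13184/33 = -399.52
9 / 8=1.12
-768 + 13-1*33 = -788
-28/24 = -7/6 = -1.17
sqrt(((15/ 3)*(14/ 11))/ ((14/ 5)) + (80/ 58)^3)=5*sqrt(16763131)/ 9251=2.21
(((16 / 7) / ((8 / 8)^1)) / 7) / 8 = 0.04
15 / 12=5 / 4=1.25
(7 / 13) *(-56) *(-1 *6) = 2352 / 13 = 180.92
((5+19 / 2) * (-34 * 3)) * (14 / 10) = -2070.60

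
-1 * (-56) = 56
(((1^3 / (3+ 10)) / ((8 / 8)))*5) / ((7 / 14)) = 10 / 13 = 0.77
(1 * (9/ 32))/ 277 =9/ 8864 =0.00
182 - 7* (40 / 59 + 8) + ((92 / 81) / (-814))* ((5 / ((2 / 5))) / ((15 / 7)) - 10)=707571679 / 5835159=121.26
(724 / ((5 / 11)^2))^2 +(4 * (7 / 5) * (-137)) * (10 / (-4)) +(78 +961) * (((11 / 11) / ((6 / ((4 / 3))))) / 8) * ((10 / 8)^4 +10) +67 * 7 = 70743648259631 / 5760000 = 12281883.38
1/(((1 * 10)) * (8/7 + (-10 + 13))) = 7/290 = 0.02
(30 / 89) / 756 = 0.00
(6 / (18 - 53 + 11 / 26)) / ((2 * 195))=-2 / 4495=-0.00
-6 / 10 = -3 / 5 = -0.60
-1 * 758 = -758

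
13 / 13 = 1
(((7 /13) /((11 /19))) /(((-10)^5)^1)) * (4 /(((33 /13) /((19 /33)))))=-2527 /299475000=-0.00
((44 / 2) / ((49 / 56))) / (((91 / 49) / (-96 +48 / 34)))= -283008 / 221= -1280.58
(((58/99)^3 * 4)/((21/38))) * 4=118628096/20376279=5.82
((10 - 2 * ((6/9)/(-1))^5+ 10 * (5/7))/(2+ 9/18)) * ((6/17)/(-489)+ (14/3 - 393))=-2703.77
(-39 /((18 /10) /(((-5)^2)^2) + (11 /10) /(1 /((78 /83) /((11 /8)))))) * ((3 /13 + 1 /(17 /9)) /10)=-4357500 /1109233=-3.93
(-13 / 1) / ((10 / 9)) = -117 / 10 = -11.70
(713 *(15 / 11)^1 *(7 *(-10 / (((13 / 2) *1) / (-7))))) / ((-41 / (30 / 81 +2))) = -223596800 / 52767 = -4237.44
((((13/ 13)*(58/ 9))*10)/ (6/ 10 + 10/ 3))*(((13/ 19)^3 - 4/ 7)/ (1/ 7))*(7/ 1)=-81585700/ 404681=-201.60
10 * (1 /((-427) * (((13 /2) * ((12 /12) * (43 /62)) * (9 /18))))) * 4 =-9920 /238693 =-0.04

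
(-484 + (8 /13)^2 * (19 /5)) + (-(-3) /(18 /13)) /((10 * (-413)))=-2020880581 /4187820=-482.56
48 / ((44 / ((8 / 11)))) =96 / 121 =0.79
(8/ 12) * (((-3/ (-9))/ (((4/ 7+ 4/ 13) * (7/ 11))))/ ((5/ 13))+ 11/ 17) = 44803/ 30600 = 1.46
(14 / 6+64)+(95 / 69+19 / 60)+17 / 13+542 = 10967341 / 17940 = 611.33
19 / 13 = 1.46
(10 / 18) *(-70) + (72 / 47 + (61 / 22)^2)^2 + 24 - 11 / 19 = 6153367580395 / 88487627184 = 69.54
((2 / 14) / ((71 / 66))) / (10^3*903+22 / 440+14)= 1320 / 8975959657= 0.00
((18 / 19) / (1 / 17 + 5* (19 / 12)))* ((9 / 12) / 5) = 2754 / 154565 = 0.02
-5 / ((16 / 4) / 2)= -5 / 2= -2.50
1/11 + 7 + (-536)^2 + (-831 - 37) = 3150786/11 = 286435.09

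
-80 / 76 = -20 / 19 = -1.05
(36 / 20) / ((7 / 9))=81 / 35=2.31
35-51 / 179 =6214 / 179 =34.72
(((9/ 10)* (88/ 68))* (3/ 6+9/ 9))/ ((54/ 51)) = 1.65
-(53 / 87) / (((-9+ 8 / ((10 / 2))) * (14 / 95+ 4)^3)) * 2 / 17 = 227204375 / 1673510986716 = 0.00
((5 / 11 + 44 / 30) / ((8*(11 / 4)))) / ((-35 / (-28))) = 634 / 9075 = 0.07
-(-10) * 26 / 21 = 260 / 21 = 12.38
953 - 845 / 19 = 17262 / 19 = 908.53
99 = 99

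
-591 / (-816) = 197 / 272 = 0.72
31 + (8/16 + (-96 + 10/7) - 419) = -482.07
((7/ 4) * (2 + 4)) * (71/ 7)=213/ 2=106.50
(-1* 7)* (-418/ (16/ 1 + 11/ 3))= 8778/ 59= 148.78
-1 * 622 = -622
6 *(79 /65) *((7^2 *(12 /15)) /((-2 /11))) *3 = -1532916 /325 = -4716.66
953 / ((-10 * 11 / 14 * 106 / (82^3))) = -1839087964 / 2915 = -630904.96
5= 5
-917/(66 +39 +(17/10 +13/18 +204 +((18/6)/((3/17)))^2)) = -41265/27019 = -1.53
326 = 326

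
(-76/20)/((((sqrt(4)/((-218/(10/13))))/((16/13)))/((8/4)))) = 33136/25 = 1325.44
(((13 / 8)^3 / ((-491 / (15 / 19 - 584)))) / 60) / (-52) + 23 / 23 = 1144474831 / 1146347520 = 1.00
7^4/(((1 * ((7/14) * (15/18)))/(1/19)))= 28812/95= 303.28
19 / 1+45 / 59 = 1166 / 59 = 19.76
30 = 30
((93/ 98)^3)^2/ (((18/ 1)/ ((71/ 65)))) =5104033669431/ 115159509512320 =0.04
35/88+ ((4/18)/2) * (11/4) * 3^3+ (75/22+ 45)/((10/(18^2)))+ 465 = 179705/88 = 2042.10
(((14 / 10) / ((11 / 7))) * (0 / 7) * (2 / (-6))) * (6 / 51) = 0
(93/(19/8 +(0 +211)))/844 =62/120059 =0.00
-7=-7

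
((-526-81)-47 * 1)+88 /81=-52886 /81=-652.91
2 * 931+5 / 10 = 3725 / 2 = 1862.50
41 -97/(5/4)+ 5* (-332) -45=-8708/5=-1741.60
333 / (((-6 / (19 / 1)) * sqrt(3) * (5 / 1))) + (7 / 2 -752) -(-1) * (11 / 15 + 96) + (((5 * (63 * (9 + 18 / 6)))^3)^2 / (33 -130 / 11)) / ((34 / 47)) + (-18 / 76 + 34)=214909793300676528742345109 / 1128885 -703 * sqrt(3) / 10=190373504210505524127.69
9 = 9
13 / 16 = 0.81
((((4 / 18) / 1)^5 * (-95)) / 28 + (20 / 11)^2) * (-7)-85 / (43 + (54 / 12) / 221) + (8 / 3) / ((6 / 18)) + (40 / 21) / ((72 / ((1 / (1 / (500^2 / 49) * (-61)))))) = -10981669638206590 / 568523208023001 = -19.32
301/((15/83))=24983/15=1665.53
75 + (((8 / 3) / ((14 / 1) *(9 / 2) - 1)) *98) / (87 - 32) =384017 / 5115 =75.08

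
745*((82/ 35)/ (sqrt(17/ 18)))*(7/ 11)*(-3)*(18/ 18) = -109962*sqrt(34)/ 187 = -3428.79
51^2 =2601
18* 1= 18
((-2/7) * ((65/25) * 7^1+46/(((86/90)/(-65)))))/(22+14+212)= 668837/186620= 3.58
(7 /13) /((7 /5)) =5 /13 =0.38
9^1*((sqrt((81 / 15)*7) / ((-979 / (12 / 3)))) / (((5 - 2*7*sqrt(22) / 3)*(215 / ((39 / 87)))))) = 12636*sqrt(105) / 24947313655 + 58968*sqrt(2310) / 124736568275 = 0.00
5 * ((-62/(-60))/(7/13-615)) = -403/47928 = -0.01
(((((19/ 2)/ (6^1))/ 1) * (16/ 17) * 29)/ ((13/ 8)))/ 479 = 17632/ 317577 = 0.06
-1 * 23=-23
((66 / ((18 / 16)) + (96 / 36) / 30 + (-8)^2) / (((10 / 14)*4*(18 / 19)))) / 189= 0.24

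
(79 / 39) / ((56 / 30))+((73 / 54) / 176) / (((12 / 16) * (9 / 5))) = 6368225 / 5837832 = 1.09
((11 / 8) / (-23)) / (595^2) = -11 / 65140600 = -0.00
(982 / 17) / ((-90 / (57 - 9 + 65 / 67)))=-94763 / 3015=-31.43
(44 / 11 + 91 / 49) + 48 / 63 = 139 / 21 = 6.62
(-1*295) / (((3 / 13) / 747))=-954915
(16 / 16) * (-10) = -10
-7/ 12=-0.58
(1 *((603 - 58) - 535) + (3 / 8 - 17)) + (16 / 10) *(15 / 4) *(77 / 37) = 1735 / 296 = 5.86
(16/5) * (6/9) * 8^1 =256/15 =17.07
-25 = -25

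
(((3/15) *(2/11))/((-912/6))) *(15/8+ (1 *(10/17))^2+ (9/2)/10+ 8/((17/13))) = -101597/48320800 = -0.00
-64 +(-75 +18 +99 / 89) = -10670 / 89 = -119.89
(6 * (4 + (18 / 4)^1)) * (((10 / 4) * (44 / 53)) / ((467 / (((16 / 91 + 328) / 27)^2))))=1667775387520 / 49806016533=33.49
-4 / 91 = -0.04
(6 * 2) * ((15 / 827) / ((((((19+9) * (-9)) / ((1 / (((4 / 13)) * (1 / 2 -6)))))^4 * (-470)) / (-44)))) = 28561 / 46362951140470272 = 0.00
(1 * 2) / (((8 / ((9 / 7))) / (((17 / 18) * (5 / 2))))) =85 / 112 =0.76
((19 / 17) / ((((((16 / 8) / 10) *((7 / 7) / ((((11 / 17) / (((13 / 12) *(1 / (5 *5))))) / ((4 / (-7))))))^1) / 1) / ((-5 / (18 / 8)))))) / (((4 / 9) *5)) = 548625 / 3757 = 146.03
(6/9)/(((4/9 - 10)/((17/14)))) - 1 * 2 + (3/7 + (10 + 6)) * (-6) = -60595/602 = -100.66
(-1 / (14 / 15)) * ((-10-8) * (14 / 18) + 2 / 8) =825 / 56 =14.73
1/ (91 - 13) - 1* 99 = -7721/ 78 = -98.99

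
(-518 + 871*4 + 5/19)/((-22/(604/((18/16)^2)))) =-1089306752/16929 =-64345.61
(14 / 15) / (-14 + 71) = 14 / 855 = 0.02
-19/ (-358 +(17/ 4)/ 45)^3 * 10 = 1108080000/ 267376254054967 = 0.00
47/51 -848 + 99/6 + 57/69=-1946599/2346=-829.75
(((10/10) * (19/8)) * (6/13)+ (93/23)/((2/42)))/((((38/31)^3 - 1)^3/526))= 715298093166858608091/9434865828651718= 75814.34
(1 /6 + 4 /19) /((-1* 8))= -43 /912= -0.05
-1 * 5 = -5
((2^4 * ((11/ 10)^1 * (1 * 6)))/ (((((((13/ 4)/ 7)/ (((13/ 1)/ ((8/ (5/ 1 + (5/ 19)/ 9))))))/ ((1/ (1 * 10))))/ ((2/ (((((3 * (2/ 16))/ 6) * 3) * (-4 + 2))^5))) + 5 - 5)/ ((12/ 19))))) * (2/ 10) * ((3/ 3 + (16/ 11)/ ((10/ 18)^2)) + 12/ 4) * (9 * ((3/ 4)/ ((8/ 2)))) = -189057204224/ 2030625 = -93102.96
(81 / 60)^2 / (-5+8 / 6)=-2187 / 4400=-0.50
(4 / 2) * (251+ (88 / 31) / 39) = 607094 / 1209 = 502.15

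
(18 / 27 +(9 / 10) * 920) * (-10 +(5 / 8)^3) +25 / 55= -22764265 / 2816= -8083.90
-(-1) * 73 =73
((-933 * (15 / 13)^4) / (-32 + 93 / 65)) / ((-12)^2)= 26240625 / 69847024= 0.38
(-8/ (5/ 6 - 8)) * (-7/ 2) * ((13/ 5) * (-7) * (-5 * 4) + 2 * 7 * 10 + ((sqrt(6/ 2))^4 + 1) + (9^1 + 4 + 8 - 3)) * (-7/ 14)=44688/ 43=1039.26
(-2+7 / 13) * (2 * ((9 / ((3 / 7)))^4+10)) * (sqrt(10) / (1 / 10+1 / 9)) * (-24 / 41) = 840201120 * sqrt(10) / 533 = 4984895.37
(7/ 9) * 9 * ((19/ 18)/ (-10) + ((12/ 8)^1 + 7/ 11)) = 28147/ 1980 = 14.22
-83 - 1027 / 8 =-1691 / 8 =-211.38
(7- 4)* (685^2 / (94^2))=1407675 / 8836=159.31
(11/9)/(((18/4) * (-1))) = -22/81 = -0.27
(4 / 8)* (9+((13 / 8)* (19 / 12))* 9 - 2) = 965 / 64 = 15.08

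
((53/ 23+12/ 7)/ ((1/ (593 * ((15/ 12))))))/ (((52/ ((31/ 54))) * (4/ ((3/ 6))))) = 59469005/ 14466816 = 4.11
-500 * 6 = -3000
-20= -20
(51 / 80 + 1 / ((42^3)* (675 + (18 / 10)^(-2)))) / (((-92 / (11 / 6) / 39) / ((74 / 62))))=-0.59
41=41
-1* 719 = -719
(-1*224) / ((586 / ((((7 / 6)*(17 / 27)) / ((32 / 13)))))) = -10829 / 94932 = -0.11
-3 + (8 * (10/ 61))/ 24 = -539/ 183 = -2.95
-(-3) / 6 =1 / 2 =0.50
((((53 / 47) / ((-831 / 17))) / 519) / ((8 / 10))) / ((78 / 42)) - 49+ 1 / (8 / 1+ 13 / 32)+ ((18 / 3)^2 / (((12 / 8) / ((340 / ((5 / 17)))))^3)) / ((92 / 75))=87604287047725252968823 / 6521533045092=13433081829.38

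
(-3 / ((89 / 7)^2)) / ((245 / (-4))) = 12 / 39605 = 0.00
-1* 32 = -32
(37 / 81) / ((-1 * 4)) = -37 / 324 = -0.11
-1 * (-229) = 229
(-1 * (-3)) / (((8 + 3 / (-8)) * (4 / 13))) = 78 / 61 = 1.28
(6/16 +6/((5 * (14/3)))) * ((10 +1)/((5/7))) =1947/200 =9.74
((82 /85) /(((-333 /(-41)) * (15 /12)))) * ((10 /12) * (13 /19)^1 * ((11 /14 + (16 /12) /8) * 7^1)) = 349648 /968031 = 0.36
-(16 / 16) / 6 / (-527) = 1 / 3162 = 0.00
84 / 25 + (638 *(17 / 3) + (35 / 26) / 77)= 77621347 / 21450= 3618.71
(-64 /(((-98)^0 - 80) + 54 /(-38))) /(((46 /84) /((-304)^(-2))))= 21 /1335472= 0.00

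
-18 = -18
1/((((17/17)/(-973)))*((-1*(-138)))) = -973/138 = -7.05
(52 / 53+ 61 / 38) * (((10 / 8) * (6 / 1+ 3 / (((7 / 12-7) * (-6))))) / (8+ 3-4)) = 3047265 / 1085546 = 2.81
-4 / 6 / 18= -1 / 27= -0.04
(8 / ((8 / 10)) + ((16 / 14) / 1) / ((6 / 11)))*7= 254 / 3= 84.67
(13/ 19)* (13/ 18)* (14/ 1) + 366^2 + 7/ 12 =91631035/ 684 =133963.50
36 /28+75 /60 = 71 /28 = 2.54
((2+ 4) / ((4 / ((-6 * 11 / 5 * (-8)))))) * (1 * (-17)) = -13464 / 5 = -2692.80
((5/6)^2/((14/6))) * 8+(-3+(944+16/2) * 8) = 159923/21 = 7615.38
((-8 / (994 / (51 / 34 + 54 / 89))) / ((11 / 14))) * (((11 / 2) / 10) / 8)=-75 / 50552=-0.00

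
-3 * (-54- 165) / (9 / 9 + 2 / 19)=4161 / 7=594.43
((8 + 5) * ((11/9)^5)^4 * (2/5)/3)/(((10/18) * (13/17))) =22873499827707040312834/101313878825474406675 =225.77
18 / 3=6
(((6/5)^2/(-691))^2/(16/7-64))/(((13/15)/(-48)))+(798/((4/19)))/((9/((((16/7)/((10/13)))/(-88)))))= -728265758641/51209837250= -14.22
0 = 0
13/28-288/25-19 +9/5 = -19779/700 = -28.26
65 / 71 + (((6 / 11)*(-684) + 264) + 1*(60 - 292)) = -265677 / 781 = -340.18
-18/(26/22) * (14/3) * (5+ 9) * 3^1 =-38808/13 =-2985.23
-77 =-77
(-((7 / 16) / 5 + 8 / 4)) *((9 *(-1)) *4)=1503 / 20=75.15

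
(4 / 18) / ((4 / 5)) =5 / 18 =0.28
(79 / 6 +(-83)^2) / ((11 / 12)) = 82826 / 11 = 7529.64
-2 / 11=-0.18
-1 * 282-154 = -436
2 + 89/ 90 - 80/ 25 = -19/ 90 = -0.21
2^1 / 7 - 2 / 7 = 0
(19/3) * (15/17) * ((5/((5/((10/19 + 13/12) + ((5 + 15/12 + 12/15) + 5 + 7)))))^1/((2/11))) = 32384/51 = 634.98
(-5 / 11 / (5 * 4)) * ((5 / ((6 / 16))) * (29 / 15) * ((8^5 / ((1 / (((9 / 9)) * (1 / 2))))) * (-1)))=950272 / 99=9598.71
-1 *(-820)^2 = -672400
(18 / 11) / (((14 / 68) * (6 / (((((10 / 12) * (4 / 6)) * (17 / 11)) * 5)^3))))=2610031250 / 24904341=104.80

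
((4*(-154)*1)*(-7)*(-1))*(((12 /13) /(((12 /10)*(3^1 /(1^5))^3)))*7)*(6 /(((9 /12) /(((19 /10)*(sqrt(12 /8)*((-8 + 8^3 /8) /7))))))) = -18351872*sqrt(6) /351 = -128070.43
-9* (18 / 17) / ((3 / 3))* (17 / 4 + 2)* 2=-2025 / 17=-119.12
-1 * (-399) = 399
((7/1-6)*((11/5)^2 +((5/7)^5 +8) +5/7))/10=5773297/4201750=1.37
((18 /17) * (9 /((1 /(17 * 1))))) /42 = 27 /7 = 3.86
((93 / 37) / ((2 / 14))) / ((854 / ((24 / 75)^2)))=0.00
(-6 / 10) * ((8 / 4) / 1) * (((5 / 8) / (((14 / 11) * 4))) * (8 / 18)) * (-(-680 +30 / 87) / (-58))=36135 / 47096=0.77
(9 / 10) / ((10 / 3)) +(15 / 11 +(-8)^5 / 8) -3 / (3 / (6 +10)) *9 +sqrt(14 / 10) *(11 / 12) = -4662203 / 1100 +11 *sqrt(35) / 60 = -4237.28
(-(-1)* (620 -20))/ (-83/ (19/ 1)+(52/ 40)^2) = -1140000/ 5089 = -224.01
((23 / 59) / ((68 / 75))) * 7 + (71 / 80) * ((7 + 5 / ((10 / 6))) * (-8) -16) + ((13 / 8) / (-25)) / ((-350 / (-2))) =-2885302789 / 35105000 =-82.19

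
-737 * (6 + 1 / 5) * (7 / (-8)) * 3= 479787 / 40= 11994.68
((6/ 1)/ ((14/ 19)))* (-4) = -228/ 7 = -32.57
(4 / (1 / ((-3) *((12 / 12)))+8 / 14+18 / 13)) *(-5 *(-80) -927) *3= -1726452 / 443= -3897.18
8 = 8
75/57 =25/19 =1.32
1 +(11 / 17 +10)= 198 / 17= 11.65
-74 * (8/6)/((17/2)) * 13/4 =-1924/51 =-37.73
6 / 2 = 3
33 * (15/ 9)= 55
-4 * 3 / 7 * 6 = -72 / 7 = -10.29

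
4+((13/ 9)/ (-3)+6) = 257/ 27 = 9.52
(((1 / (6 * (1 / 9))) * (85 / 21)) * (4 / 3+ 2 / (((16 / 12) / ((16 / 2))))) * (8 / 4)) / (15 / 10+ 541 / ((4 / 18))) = 850 / 12789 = 0.07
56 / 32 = 7 / 4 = 1.75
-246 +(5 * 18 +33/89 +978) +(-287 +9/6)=95563/178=536.87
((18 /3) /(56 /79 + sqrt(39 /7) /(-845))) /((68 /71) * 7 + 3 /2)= 69125316 * sqrt(273) /280926906341 + 289836324960 /280926906341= 1.04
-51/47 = -1.09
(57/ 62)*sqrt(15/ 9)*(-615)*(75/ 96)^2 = -7303125*sqrt(15)/ 63488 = -445.52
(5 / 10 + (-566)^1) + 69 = -993 / 2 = -496.50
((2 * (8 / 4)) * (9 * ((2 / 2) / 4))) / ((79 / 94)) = 846 / 79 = 10.71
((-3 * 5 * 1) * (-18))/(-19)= -270/19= -14.21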